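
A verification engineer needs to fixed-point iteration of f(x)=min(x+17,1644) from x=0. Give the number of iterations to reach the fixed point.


Step 1: x=0, cap=1644, increment=17
Step 2: x grows by 17 each step until capped at 1644; fixed point is x=1644
Step 3: iterations = ceil(1644/17) = 97

97


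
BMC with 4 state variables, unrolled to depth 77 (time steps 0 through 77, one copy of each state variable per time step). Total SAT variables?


BMC unrolls to depth k, creating one copy of each state var for steps 0..k.
Step count = 77 + 1 = 78 (steps 0 through 77)
Vars per step = 4
Total = 4 * 78 = 312

312


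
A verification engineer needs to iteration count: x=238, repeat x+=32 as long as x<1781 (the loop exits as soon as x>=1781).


Step 1: x goes from 238 toward 1781 by 32; the body runs while x<1781, so iterations = ceil((bound-start)/step)
Step 2: Distance=1543
Step 3: ceil(1543/32)=49

49


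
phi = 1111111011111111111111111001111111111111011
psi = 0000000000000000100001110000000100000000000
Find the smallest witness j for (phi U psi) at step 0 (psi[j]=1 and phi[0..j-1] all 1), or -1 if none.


(phi U psi) at 0: need smallest j with psi[j]=1 and phi[i]=1 for all i in [0,j).
Scan from step 0:
  step 0: phi=1, psi=0 -> continue
  step 1: phi=1, psi=0 -> continue
  step 2: phi=1, psi=0 -> continue
  step 3: phi=1, psi=0 -> continue
  step 7: phi=0 -> phi-prefix broken from here
  step 16: psi=1 but phi already failed -> not a witness
  step 21: psi=1 but phi already failed -> not a witness
  step 22: psi=1 but phi already failed -> not a witness
  step 23: psi=1 but phi already failed -> not a witness
  step 31: psi=1 but phi already failed -> not a witness
  end of trace: no witness -> -1
Witness step = -1

-1


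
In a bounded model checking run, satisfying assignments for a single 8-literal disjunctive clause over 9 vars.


Step 1: Total=2^9=512
Step 2: Unsat when all 8 false: 2^1=2
Step 3: Sat=512-2=510

510


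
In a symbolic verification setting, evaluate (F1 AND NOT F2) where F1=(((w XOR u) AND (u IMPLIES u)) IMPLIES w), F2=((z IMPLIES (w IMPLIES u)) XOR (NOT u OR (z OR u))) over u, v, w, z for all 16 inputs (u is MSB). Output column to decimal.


F1 = (((w XOR u) AND (u IMPLIES u)) IMPLIES w)
F2 = ((z IMPLIES (w IMPLIES u)) XOR (NOT u OR (z OR u)))
Counterexample to F1=>F2 is where F1=1 and F2=0.
Evaluate each row (bits = u,v,w,z, MSB first):
  row 0 [0000]: F1=1 F2=0 -> F1&~F2 -> 1
  row 1 [0001]: F1=1 F2=0 -> F1&~F2 -> 1
  row 2 [0010]: F1=1 F2=0 -> F1&~F2 -> 1
  row 3 [0011]: F1=1 F2=1 -> F1&~F2 -> 0
  row 4 [0100]: F1=1 F2=0 -> F1&~F2 -> 1
  row 5 [0101]: F1=1 F2=0 -> F1&~F2 -> 1
  row 6 [0110]: F1=1 F2=0 -> F1&~F2 -> 1
  row 7 [0111]: F1=1 F2=1 -> F1&~F2 -> 0
  row 8 [1000]: F1=0 F2=0 -> F1&~F2 -> 0
  row 9 [1001]: F1=0 F2=0 -> F1&~F2 -> 0
  row 10 [1010]: F1=1 F2=0 -> F1&~F2 -> 1
  row 11 [1011]: F1=1 F2=0 -> F1&~F2 -> 1
  row 12 [1100]: F1=0 F2=0 -> F1&~F2 -> 0
  row 13 [1101]: F1=0 F2=0 -> F1&~F2 -> 0
  row 14 [1110]: F1=1 F2=0 -> F1&~F2 -> 1
  row 15 [1111]: F1=1 F2=0 -> F1&~F2 -> 1
Full result column, 4 rows per line (u,v fixed per line; w,z runs 00..11 left to right):
  rows 0-3 [u,v=00]: 1110  = hex E
  rows 4-7 [u,v=01]: 1110  = hex E
  rows 8-11 [u,v=10]: 0011  = hex 3
  rows 12-15 [u,v=11]: 0011  = hex 3
Counterexample vector (row 0 .. row 15) = 1110111000110011
Output column grouped in 4s = 1110 1110 0011 0011 = 0xEE33
Convert to decimal digit by digit (value = value*16 + digit):
  E -> 14
  14*16 + 14 (E) = 238
  238*16 + 3 = 3811
  3811*16 + 3 = 60979
Decimal = 60979

60979


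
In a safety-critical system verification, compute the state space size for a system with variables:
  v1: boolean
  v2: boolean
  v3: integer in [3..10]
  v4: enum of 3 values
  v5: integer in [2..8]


State space = product of domain sizes of all variables.
Domain sizes:
  v1 (boolean): 2
  v2 (boolean): 2
  v3 (integer in [3..10]): 8
  v4 (enum of 3 values): 3
  v5 (integer in [2..8]): 7
Product = 2 * 2 * 8 * 3 * 7 = 672

672


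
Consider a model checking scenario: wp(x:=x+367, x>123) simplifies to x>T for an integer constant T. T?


Formula: wp(x:=E, P) = P[E/x] (substitute E for x in postcondition)
Step 1: Postcondition: x>123
Step 2: Substitute x+367 for x: x+367>123
Step 3: Solve for x: x > 123-367 = -244

-244


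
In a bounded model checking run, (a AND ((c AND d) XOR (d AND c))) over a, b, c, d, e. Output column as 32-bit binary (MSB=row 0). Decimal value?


Formula: (a AND ((c AND d) XOR (d AND c))) over a, b, c, d, e (32 rows)
Evaluate each row (bits = a,b,c,d,e, MSB first):
  row 0 [00000]: (0 AND ((0 AND 0) XOR (0 AND 0))) -> 0
  row 1 [00001]: (0 AND ((0 AND 0) XOR (0 AND 0))) -> 0
  row 2 [00010]: (0 AND ((0 AND 1) XOR (1 AND 0))) -> 0
  row 3 [00011]: (0 AND ((0 AND 1) XOR (1 AND 0))) -> 0
  row 4 [00100]: (0 AND ((1 AND 0) XOR (0 AND 1))) -> 0
  row 5 [00101]: (0 AND ((1 AND 0) XOR (0 AND 1))) -> 0
  row 6 [00110]: (0 AND ((1 AND 1) XOR (1 AND 1))) -> 0
  row 7 [00111]: (0 AND ((1 AND 1) XOR (1 AND 1))) -> 0
  row 8 [01000]: (0 AND ((0 AND 0) XOR (0 AND 0))) -> 0
  row 9 [01001]: (0 AND ((0 AND 0) XOR (0 AND 0))) -> 0
  row 10 [01010]: (0 AND ((0 AND 1) XOR (1 AND 0))) -> 0
  row 11 [01011]: (0 AND ((0 AND 1) XOR (1 AND 0))) -> 0
  row 12 [01100]: (0 AND ((1 AND 0) XOR (0 AND 1))) -> 0
  row 13 [01101]: (0 AND ((1 AND 0) XOR (0 AND 1))) -> 0
  row 14 [01110]: (0 AND ((1 AND 1) XOR (1 AND 1))) -> 0
  row 15 [01111]: (0 AND ((1 AND 1) XOR (1 AND 1))) -> 0
  row 16 [10000]: (1 AND ((0 AND 0) XOR (0 AND 0))) -> 0
  row 17 [10001]: (1 AND ((0 AND 0) XOR (0 AND 0))) -> 0
  row 18 [10010]: (1 AND ((0 AND 1) XOR (1 AND 0))) -> 0
  row 19 [10011]: (1 AND ((0 AND 1) XOR (1 AND 0))) -> 0
  row 20 [10100]: (1 AND ((1 AND 0) XOR (0 AND 1))) -> 0
  row 21 [10101]: (1 AND ((1 AND 0) XOR (0 AND 1))) -> 0
  row 22 [10110]: (1 AND ((1 AND 1) XOR (1 AND 1))) -> 0
  row 23 [10111]: (1 AND ((1 AND 1) XOR (1 AND 1))) -> 0
  row 24 [11000]: (1 AND ((0 AND 0) XOR (0 AND 0))) -> 0
  row 25 [11001]: (1 AND ((0 AND 0) XOR (0 AND 0))) -> 0
  row 26 [11010]: (1 AND ((0 AND 1) XOR (1 AND 0))) -> 0
  row 27 [11011]: (1 AND ((0 AND 1) XOR (1 AND 0))) -> 0
  row 28 [11100]: (1 AND ((1 AND 0) XOR (0 AND 1))) -> 0
  row 29 [11101]: (1 AND ((1 AND 0) XOR (0 AND 1))) -> 0
  row 30 [11110]: (1 AND ((1 AND 1) XOR (1 AND 1))) -> 0
  row 31 [11111]: (1 AND ((1 AND 1) XOR (1 AND 1))) -> 0
Full result column, 4 rows per line (a,b,c fixed per line; d,e runs 00..11 left to right):
  rows 0-3 [a,b,c=000]: 0000  = hex 0
  rows 4-7 [a,b,c=001]: 0000  = hex 0
  rows 8-11 [a,b,c=010]: 0000  = hex 0
  rows 12-15 [a,b,c=011]: 0000  = hex 0
  rows 16-19 [a,b,c=100]: 0000  = hex 0
  rows 20-23 [a,b,c=101]: 0000  = hex 0
  rows 24-27 [a,b,c=110]: 0000  = hex 0
  rows 28-31 [a,b,c=111]: 0000  = hex 0
Output column (row 0 .. row 31) = 00000000000000000000000000000000
Output column grouped in 4s = 0000 0000 0000 0000 0000 0000 0000 0000 = 0x00000000
Convert to decimal digit by digit (value = value*16 + digit):
  0 -> 0
  0*16 + 0 = 0
  0*16 + 0 = 0
  0*16 + 0 = 0
  0*16 + 0 = 0
  0*16 + 0 = 0
  0*16 + 0 = 0
  0*16 + 0 = 0
Decimal = 0

0


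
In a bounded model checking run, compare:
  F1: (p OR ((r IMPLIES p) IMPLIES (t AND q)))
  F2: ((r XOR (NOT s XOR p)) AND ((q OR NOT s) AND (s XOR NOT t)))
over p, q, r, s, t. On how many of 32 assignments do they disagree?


F1 = (p OR ((r IMPLIES p) IMPLIES (t AND q)))
F2 = ((r XOR (NOT s XOR p)) AND ((q OR NOT s) AND (s XOR NOT t)))
Evaluate both on each of 32 rows (bits = p,q,r,s,t):
  row 0 [00000]: F1=0 F2=1 (differ) -> 1
  row 1 [00001]: F1=0 F2=0 -> 0
  row 2 [00010]: F1=0 F2=0 -> 0
  row 3 [00011]: F1=0 F2=0 -> 0
  row 4 [00100]: F1=1 F2=0 (differ) -> 1
  row 5 [00101]: F1=1 F2=0 (differ) -> 1
  row 6 [00110]: F1=1 F2=0 (differ) -> 1
  row 7 [00111]: F1=1 F2=0 (differ) -> 1
  row 8 [01000]: F1=0 F2=1 (differ) -> 1
  row 9 [01001]: F1=1 F2=0 (differ) -> 1
  row 10 [01010]: F1=0 F2=0 -> 0
  row 11 [01011]: F1=1 F2=0 (differ) -> 1
  row 12 [01100]: F1=1 F2=0 (differ) -> 1
  row 13 [01101]: F1=1 F2=0 (differ) -> 1
  row 14 [01110]: F1=1 F2=0 (differ) -> 1
  row 15 [01111]: F1=1 F2=1 -> 0
  row 16 [10000]: F1=1 F2=0 (differ) -> 1
  row 17 [10001]: F1=1 F2=0 (differ) -> 1
  row 18 [10010]: F1=1 F2=0 (differ) -> 1
  row 19 [10011]: F1=1 F2=0 (differ) -> 1
  row 20 [10100]: F1=1 F2=1 -> 0
  row 21 [10101]: F1=1 F2=0 (differ) -> 1
  row 22 [10110]: F1=1 F2=0 (differ) -> 1
  row 23 [10111]: F1=1 F2=0 (differ) -> 1
  row 24 [11000]: F1=1 F2=0 (differ) -> 1
  row 25 [11001]: F1=1 F2=0 (differ) -> 1
  row 26 [11010]: F1=1 F2=0 (differ) -> 1
  row 27 [11011]: F1=1 F2=1 -> 0
  row 28 [11100]: F1=1 F2=1 -> 0
  row 29 [11101]: F1=1 F2=0 (differ) -> 1
  row 30 [11110]: F1=1 F2=0 (differ) -> 1
  row 31 [11111]: F1=1 F2=0 (differ) -> 1
Full result column, 8 rows per line (p,q fixed per line; r,s,t runs 000..111 left to right):
  rows 0-7 [p,q=00]: 10001111  (ones: 5)
  rows 8-15 [p,q=01]: 11011110  (ones: 6)
  rows 16-23 [p,q=10]: 11110111  (ones: 7)
  rows 24-31 [p,q=11]: 11100111  (ones: 6)
Disagreements = 5+6+7+6 = 24

24


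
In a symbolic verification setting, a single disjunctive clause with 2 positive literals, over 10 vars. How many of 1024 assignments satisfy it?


Step 1: Total=2^10=1024
Step 2: Unsat when all 2 false: 2^8=256
Step 3: Sat=1024-256=768

768


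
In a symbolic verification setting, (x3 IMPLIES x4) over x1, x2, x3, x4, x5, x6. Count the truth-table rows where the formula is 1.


Formula: (x3 IMPLIES x4) over 6 vars (64 rows)
Evaluate each row (x1, x2, x3, x4, x5, x6 as bits, MSB first):
  row 0 [000000]: (0 IMPLIES 0) -> 1
  row 1 [000001]: (0 IMPLIES 0) -> 1
  row 2 [000010]: (0 IMPLIES 0) -> 1
  row 3 [000011]: (0 IMPLIES 0) -> 1
  row 4 [000100]: (0 IMPLIES 1) -> 1
  (every remaining row is evaluated the same way; all 64 results are listed next)
Full result column, 8 rows per line (x1,x2,x3 fixed per line; x4,x5,x6 runs 000..111 left to right):
  rows 0-7 [x1,x2,x3=000]: 11111111  (ones: 8)
  rows 8-15 [x1,x2,x3=001]: 00001111  (ones: 4)
  rows 16-23 [x1,x2,x3=010]: 11111111  (ones: 8)
  rows 24-31 [x1,x2,x3=011]: 00001111  (ones: 4)
  rows 32-39 [x1,x2,x3=100]: 11111111  (ones: 8)
  rows 40-47 [x1,x2,x3=101]: 00001111  (ones: 4)
  rows 48-55 [x1,x2,x3=110]: 11111111  (ones: 8)
  rows 56-63 [x1,x2,x3=111]: 00001111  (ones: 4)
Count of 1-rows = 8+4+8+4+8+4+8+4 = 48

48


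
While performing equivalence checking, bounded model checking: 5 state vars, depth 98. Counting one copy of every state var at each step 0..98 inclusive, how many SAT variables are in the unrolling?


BMC unrolls to depth k, creating one copy of each state var for steps 0..k.
Step count = 98 + 1 = 99 (steps 0 through 98)
Vars per step = 5
Total = 5 * 99 = 495

495


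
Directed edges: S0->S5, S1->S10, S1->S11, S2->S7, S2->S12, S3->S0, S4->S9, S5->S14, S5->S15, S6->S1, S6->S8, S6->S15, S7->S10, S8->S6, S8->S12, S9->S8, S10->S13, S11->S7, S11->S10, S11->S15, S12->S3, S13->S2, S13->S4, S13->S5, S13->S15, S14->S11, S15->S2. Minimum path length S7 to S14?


BFS layer-by-layer from S7:
  dist 0: {S7}
  dist 1: {S10}
  dist 2: {S13}
  dist 3: {S2, S4, S5, S15}
  dist 4: {S9, S12, S14}
  -> S14 reached at distance 4
Shortest path length = 4

4


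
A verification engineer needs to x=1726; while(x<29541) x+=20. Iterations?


Step 1: x goes from 1726 toward 29541 by 20; the body runs while x<29541, so iterations = ceil((bound-start)/step)
Step 2: Distance=27815
Step 3: ceil(27815/20)=1391

1391


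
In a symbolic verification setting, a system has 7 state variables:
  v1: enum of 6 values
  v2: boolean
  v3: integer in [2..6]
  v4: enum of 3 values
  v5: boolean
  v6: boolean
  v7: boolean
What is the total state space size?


State space = product of domain sizes of all variables.
Domain sizes:
  v1 (enum of 6 values): 6
  v2 (boolean): 2
  v3 (integer in [2..6]): 5
  v4 (enum of 3 values): 3
  v5 (boolean): 2
  v6 (boolean): 2
  v7 (boolean): 2
Product = 6 * 2 * 5 * 3 * 2 * 2 * 2 = 1440

1440


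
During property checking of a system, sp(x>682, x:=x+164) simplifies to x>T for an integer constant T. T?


Formula: sp(P, x:=E) = exists old_x. (x = E[old_x/x]) AND P[old_x/x] (old_x is the value of x before the assignment; eliminate old_x by solving x = E[old_x/x] for old_x)
Step 1: Precondition P: x>682, i.e. old_x > 682
Step 2: Assignment gives x = old_x + 164, so old_x = x - 164
Step 3: Substitute into P: x - 164 > 682
Step 4: Simplify: x > 682+164 = 846

846


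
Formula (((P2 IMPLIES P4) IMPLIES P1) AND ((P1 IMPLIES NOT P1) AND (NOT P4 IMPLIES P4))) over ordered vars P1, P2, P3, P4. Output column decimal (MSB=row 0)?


Formula: (((P2 IMPLIES P4) IMPLIES P1) AND ((P1 IMPLIES NOT P1) AND (NOT P4 IMPLIES P4))) over P1, P2, P3, P4 (16 rows)
Evaluate each row (bits = P1,P2,P3,P4, MSB first):
  row 0 [0000]: (((0 IMPLIES 0) IMPLIES 0) AND ((0 IMPLIES NOT 0) AND (NOT 0 IMPLIES 0))) -> 0
  row 1 [0001]: (((0 IMPLIES 1) IMPLIES 0) AND ((0 IMPLIES NOT 0) AND (NOT 1 IMPLIES 1))) -> 0
  row 2 [0010]: (((0 IMPLIES 0) IMPLIES 0) AND ((0 IMPLIES NOT 0) AND (NOT 0 IMPLIES 0))) -> 0
  row 3 [0011]: (((0 IMPLIES 1) IMPLIES 0) AND ((0 IMPLIES NOT 0) AND (NOT 1 IMPLIES 1))) -> 0
  row 4 [0100]: (((1 IMPLIES 0) IMPLIES 0) AND ((0 IMPLIES NOT 0) AND (NOT 0 IMPLIES 0))) -> 0
  row 5 [0101]: (((1 IMPLIES 1) IMPLIES 0) AND ((0 IMPLIES NOT 0) AND (NOT 1 IMPLIES 1))) -> 0
  row 6 [0110]: (((1 IMPLIES 0) IMPLIES 0) AND ((0 IMPLIES NOT 0) AND (NOT 0 IMPLIES 0))) -> 0
  row 7 [0111]: (((1 IMPLIES 1) IMPLIES 0) AND ((0 IMPLIES NOT 0) AND (NOT 1 IMPLIES 1))) -> 0
  row 8 [1000]: (((0 IMPLIES 0) IMPLIES 1) AND ((1 IMPLIES NOT 1) AND (NOT 0 IMPLIES 0))) -> 0
  row 9 [1001]: (((0 IMPLIES 1) IMPLIES 1) AND ((1 IMPLIES NOT 1) AND (NOT 1 IMPLIES 1))) -> 0
  row 10 [1010]: (((0 IMPLIES 0) IMPLIES 1) AND ((1 IMPLIES NOT 1) AND (NOT 0 IMPLIES 0))) -> 0
  row 11 [1011]: (((0 IMPLIES 1) IMPLIES 1) AND ((1 IMPLIES NOT 1) AND (NOT 1 IMPLIES 1))) -> 0
  row 12 [1100]: (((1 IMPLIES 0) IMPLIES 1) AND ((1 IMPLIES NOT 1) AND (NOT 0 IMPLIES 0))) -> 0
  row 13 [1101]: (((1 IMPLIES 1) IMPLIES 1) AND ((1 IMPLIES NOT 1) AND (NOT 1 IMPLIES 1))) -> 0
  row 14 [1110]: (((1 IMPLIES 0) IMPLIES 1) AND ((1 IMPLIES NOT 1) AND (NOT 0 IMPLIES 0))) -> 0
  row 15 [1111]: (((1 IMPLIES 1) IMPLIES 1) AND ((1 IMPLIES NOT 1) AND (NOT 1 IMPLIES 1))) -> 0
Full result column, 4 rows per line (P1,P2 fixed per line; P3,P4 runs 00..11 left to right):
  rows 0-3 [P1,P2=00]: 0000  = hex 0
  rows 4-7 [P1,P2=01]: 0000  = hex 0
  rows 8-11 [P1,P2=10]: 0000  = hex 0
  rows 12-15 [P1,P2=11]: 0000  = hex 0
Output column (row 0 .. row 15) = 0000000000000000
Output column grouped in 4s = 0000 0000 0000 0000 = 0x0000
Convert to decimal digit by digit (value = value*16 + digit):
  0 -> 0
  0*16 + 0 = 0
  0*16 + 0 = 0
  0*16 + 0 = 0
Decimal = 0

0


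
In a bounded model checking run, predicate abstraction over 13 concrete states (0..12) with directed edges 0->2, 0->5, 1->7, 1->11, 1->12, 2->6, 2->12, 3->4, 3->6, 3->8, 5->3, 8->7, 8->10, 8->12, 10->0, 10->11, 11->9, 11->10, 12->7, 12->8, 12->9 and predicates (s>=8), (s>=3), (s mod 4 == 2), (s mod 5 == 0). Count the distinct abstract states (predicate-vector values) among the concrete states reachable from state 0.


BFS from 0:
Concrete reachable: {0, 2, 3, 4, 5, 6, 7, 8, 9, 10, 11, 12}
Abstract via predicates (s>=8), (s>=3), (s mod 4 == 2), (s mod 5 == 0):
  (0,0,0,1) <- {0}
  (0,0,1,0) <- {2}
  (0,1,0,0) <- {3, 4, 7}
  (0,1,0,1) <- {5}
  (0,1,1,0) <- {6}
  (1,1,0,0) <- {8, 9, 11, 12}
  (1,1,1,1) <- {10}
Distinct abstract states = 7

7


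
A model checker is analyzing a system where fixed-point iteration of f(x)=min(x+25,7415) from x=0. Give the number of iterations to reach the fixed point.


Step 1: x=0, cap=7415, increment=25
Step 2: x grows by 25 each step until capped at 7415; fixed point is x=7415
Step 3: iterations = ceil(7415/25) = 297

297


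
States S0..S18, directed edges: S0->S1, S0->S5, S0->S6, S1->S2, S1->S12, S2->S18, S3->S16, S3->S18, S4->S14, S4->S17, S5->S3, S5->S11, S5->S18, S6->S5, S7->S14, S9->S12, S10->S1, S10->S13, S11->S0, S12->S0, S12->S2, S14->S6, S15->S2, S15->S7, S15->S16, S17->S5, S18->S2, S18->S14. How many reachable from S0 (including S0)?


BFS from S0:
  layer 0: {S0}
  layer 1: {S1, S5, S6}
  layer 2: {S2, S3, S11, S12, S18}
  layer 3: {S14, S16}
Reachable set: {S0, S1, S2, S3, S5, S6, S11, S12, S14, S16, S18}
Count = 11

11


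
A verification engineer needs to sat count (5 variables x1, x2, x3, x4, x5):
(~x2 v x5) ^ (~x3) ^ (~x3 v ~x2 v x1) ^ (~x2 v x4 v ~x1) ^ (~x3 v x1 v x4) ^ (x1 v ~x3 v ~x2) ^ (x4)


CNF with 7 clauses over 5 vars (32 assignments).
An assignment satisfies CNF iff every clause has >=1 true literal.
Check each row (bits = x1,x2,x3,x4,x5; clause T/F shown):
  row 0 [00000]: clauses=TTTTTTF -> 0
  row 1 [00001]: clauses=TTTTTTF -> 0
  row 2 [00010]: clauses=TTTTTTT -> 1
  row 3 [00011]: clauses=TTTTTTT -> 1
  row 4 [00100]: clauses=TFTTFTF -> 0
  row 5 [00101]: clauses=TFTTFTF -> 0
  row 6 [00110]: clauses=TFTTTTT -> 0
  row 7 [00111]: clauses=TFTTTTT -> 0
  row 8 [01000]: clauses=FTTTTTF -> 0
  row 9 [01001]: clauses=TTTTTTF -> 0
  row 10 [01010]: clauses=FTTTTTT -> 0
  row 11 [01011]: clauses=TTTTTTT -> 1
  row 12 [01100]: clauses=FFFTFFF -> 0
  row 13 [01101]: clauses=TFFTFFF -> 0
  row 14 [01110]: clauses=FFFTTFT -> 0
  row 15 [01111]: clauses=TFFTTFT -> 0
  row 16 [10000]: clauses=TTTTTTF -> 0
  row 17 [10001]: clauses=TTTTTTF -> 0
  row 18 [10010]: clauses=TTTTTTT -> 1
  row 19 [10011]: clauses=TTTTTTT -> 1
  row 20 [10100]: clauses=TFTTTTF -> 0
  row 21 [10101]: clauses=TFTTTTF -> 0
  row 22 [10110]: clauses=TFTTTTT -> 0
  row 23 [10111]: clauses=TFTTTTT -> 0
  row 24 [11000]: clauses=FTTFTTF -> 0
  row 25 [11001]: clauses=TTTFTTF -> 0
  row 26 [11010]: clauses=FTTTTTT -> 0
  row 27 [11011]: clauses=TTTTTTT -> 1
  row 28 [11100]: clauses=FFTFTTF -> 0
  row 29 [11101]: clauses=TFTFTTF -> 0
  row 30 [11110]: clauses=FFTTTTT -> 0
  row 31 [11111]: clauses=TFTTTTT -> 0
Full result column, 8 rows per line (x1,x2 fixed per line; x3,x4,x5 runs 000..111 left to right):
  rows 0-7 [x1,x2=00]: 00110000  (ones: 2)
  rows 8-15 [x1,x2=01]: 00010000  (ones: 1)
  rows 16-23 [x1,x2=10]: 00110000  (ones: 2)
  rows 24-31 [x1,x2=11]: 00010000  (ones: 1)
Satisfying assignments = 2+1+2+1 = 6

6


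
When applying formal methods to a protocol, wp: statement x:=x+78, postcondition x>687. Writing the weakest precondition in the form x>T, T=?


Formula: wp(x:=E, P) = P[E/x] (substitute E for x in postcondition)
Step 1: Postcondition: x>687
Step 2: Substitute x+78 for x: x+78>687
Step 3: Solve for x: x > 687-78 = 609

609


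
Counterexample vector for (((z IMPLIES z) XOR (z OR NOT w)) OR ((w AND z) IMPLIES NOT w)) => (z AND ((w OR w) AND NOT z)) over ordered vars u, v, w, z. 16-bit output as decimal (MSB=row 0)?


F1 = (((z IMPLIES z) XOR (z OR NOT w)) OR ((w AND z) IMPLIES NOT w))
F2 = (z AND ((w OR w) AND NOT z))
Counterexample to F1=>F2 is where F1=1 and F2=0.
Evaluate each row (bits = u,v,w,z, MSB first):
  row 0 [0000]: F1=1 F2=0 -> F1&~F2 -> 1
  row 1 [0001]: F1=1 F2=0 -> F1&~F2 -> 1
  row 2 [0010]: F1=1 F2=0 -> F1&~F2 -> 1
  row 3 [0011]: F1=0 F2=0 -> F1&~F2 -> 0
  row 4 [0100]: F1=1 F2=0 -> F1&~F2 -> 1
  row 5 [0101]: F1=1 F2=0 -> F1&~F2 -> 1
  row 6 [0110]: F1=1 F2=0 -> F1&~F2 -> 1
  row 7 [0111]: F1=0 F2=0 -> F1&~F2 -> 0
  row 8 [1000]: F1=1 F2=0 -> F1&~F2 -> 1
  row 9 [1001]: F1=1 F2=0 -> F1&~F2 -> 1
  row 10 [1010]: F1=1 F2=0 -> F1&~F2 -> 1
  row 11 [1011]: F1=0 F2=0 -> F1&~F2 -> 0
  row 12 [1100]: F1=1 F2=0 -> F1&~F2 -> 1
  row 13 [1101]: F1=1 F2=0 -> F1&~F2 -> 1
  row 14 [1110]: F1=1 F2=0 -> F1&~F2 -> 1
  row 15 [1111]: F1=0 F2=0 -> F1&~F2 -> 0
Full result column, 4 rows per line (u,v fixed per line; w,z runs 00..11 left to right):
  rows 0-3 [u,v=00]: 1110  = hex E
  rows 4-7 [u,v=01]: 1110  = hex E
  rows 8-11 [u,v=10]: 1110  = hex E
  rows 12-15 [u,v=11]: 1110  = hex E
Counterexample vector (row 0 .. row 15) = 1110111011101110
Output column grouped in 4s = 1110 1110 1110 1110 = 0xEEEE
Convert to decimal digit by digit (value = value*16 + digit):
  E -> 14
  14*16 + 14 (E) = 238
  238*16 + 14 (E) = 3822
  3822*16 + 14 (E) = 61166
Decimal = 61166

61166


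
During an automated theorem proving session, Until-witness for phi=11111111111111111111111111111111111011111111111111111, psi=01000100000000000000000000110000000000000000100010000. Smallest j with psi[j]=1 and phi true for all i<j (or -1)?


(phi U psi) at 0: need smallest j with psi[j]=1 and phi[i]=1 for all i in [0,j).
Scan from step 0:
  step 0: phi=1, psi=0 -> continue
  step 1: psi=1 and phi held for [0,1) -> witness found
Witness step = 1

1


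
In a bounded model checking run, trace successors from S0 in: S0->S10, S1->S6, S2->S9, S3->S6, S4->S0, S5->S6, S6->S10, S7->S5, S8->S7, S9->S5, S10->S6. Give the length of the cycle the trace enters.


Trace from S0 until a state repeats:
  S0 -> S10 -> S6 -> S10
S10 first seen at step 1, revisited at step 3.
Cycle length = 3 - 1 = 2

2


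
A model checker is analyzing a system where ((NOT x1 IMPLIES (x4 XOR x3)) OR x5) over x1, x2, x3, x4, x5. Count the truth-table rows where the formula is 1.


Formula: ((NOT x1 IMPLIES (x4 XOR x3)) OR x5) over 5 vars (32 rows)
Evaluate each row (x1, x2, x3, x4, x5 as bits, MSB first):
  row 0 [00000]: ((NOT 0 IMPLIES (0 XOR 0)) OR 0) -> 0
  row 1 [00001]: ((NOT 0 IMPLIES (0 XOR 0)) OR 1) -> 1
  row 2 [00010]: ((NOT 0 IMPLIES (1 XOR 0)) OR 0) -> 1
  row 3 [00011]: ((NOT 0 IMPLIES (1 XOR 0)) OR 1) -> 1
  row 4 [00100]: ((NOT 0 IMPLIES (0 XOR 1)) OR 0) -> 1
  row 5 [00101]: ((NOT 0 IMPLIES (0 XOR 1)) OR 1) -> 1
  row 6 [00110]: ((NOT 0 IMPLIES (1 XOR 1)) OR 0) -> 0
  row 7 [00111]: ((NOT 0 IMPLIES (1 XOR 1)) OR 1) -> 1
  row 8 [01000]: ((NOT 0 IMPLIES (0 XOR 0)) OR 0) -> 0
  row 9 [01001]: ((NOT 0 IMPLIES (0 XOR 0)) OR 1) -> 1
  row 10 [01010]: ((NOT 0 IMPLIES (1 XOR 0)) OR 0) -> 1
  row 11 [01011]: ((NOT 0 IMPLIES (1 XOR 0)) OR 1) -> 1
  row 12 [01100]: ((NOT 0 IMPLIES (0 XOR 1)) OR 0) -> 1
  row 13 [01101]: ((NOT 0 IMPLIES (0 XOR 1)) OR 1) -> 1
  row 14 [01110]: ((NOT 0 IMPLIES (1 XOR 1)) OR 0) -> 0
  row 15 [01111]: ((NOT 0 IMPLIES (1 XOR 1)) OR 1) -> 1
  row 16 [10000]: ((NOT 1 IMPLIES (0 XOR 0)) OR 0) -> 1
  row 17 [10001]: ((NOT 1 IMPLIES (0 XOR 0)) OR 1) -> 1
  row 18 [10010]: ((NOT 1 IMPLIES (1 XOR 0)) OR 0) -> 1
  row 19 [10011]: ((NOT 1 IMPLIES (1 XOR 0)) OR 1) -> 1
  row 20 [10100]: ((NOT 1 IMPLIES (0 XOR 1)) OR 0) -> 1
  row 21 [10101]: ((NOT 1 IMPLIES (0 XOR 1)) OR 1) -> 1
  row 22 [10110]: ((NOT 1 IMPLIES (1 XOR 1)) OR 0) -> 1
  row 23 [10111]: ((NOT 1 IMPLIES (1 XOR 1)) OR 1) -> 1
  row 24 [11000]: ((NOT 1 IMPLIES (0 XOR 0)) OR 0) -> 1
  row 25 [11001]: ((NOT 1 IMPLIES (0 XOR 0)) OR 1) -> 1
  row 26 [11010]: ((NOT 1 IMPLIES (1 XOR 0)) OR 0) -> 1
  row 27 [11011]: ((NOT 1 IMPLIES (1 XOR 0)) OR 1) -> 1
  row 28 [11100]: ((NOT 1 IMPLIES (0 XOR 1)) OR 0) -> 1
  row 29 [11101]: ((NOT 1 IMPLIES (0 XOR 1)) OR 1) -> 1
  row 30 [11110]: ((NOT 1 IMPLIES (1 XOR 1)) OR 0) -> 1
  row 31 [11111]: ((NOT 1 IMPLIES (1 XOR 1)) OR 1) -> 1
Full result column, 8 rows per line (x1,x2 fixed per line; x3,x4,x5 runs 000..111 left to right):
  rows 0-7 [x1,x2=00]: 01111101  (ones: 6)
  rows 8-15 [x1,x2=01]: 01111101  (ones: 6)
  rows 16-23 [x1,x2=10]: 11111111  (ones: 8)
  rows 24-31 [x1,x2=11]: 11111111  (ones: 8)
Count of 1-rows = 6+6+8+8 = 28

28


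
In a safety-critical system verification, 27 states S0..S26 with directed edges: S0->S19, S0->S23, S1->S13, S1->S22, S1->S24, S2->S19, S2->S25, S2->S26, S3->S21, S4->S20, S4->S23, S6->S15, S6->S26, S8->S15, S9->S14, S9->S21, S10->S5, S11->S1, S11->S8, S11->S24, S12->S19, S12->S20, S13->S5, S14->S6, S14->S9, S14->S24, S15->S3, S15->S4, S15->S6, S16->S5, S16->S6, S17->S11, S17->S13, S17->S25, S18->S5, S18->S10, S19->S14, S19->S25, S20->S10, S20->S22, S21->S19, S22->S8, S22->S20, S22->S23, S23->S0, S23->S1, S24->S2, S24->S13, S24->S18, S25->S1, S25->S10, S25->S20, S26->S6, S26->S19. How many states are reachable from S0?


BFS from S0:
  layer 0: {S0}
  layer 1: {S19, S23}
  layer 2: {S1, S14, S25}
  layer 3: {S6, S9, S10, S13, S20, S22, S24}
  layer 4: {S2, S5, S8, S15, S18, S21, S26}
  layer 5: {S3, S4}
Reachable set: {S0, S1, S2, S3, S4, S5, S6, S8, S9, S10, S13, S14, S15, S18, S19, S20, S21, S22, S23, S24, S25, S26}
Count = 22

22


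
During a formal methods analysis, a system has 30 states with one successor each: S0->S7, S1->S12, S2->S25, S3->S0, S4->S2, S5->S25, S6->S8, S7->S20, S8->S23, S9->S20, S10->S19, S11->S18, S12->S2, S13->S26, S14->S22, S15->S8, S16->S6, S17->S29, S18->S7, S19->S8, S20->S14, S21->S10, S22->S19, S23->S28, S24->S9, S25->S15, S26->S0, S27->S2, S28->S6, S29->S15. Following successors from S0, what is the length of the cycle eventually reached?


Trace from S0 until a state repeats:
  S0 -> S7 -> S20 -> S14 -> S22 -> S19 -> S8 -> S23 -> S28 -> S6 -> S8
S8 first seen at step 6, revisited at step 10.
Cycle length = 10 - 6 = 4

4


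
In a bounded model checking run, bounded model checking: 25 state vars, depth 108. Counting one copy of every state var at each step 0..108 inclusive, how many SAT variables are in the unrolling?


BMC unrolls to depth k, creating one copy of each state var for steps 0..k.
Step count = 108 + 1 = 109 (steps 0 through 108)
Vars per step = 25
Total = 25 * 109 = 2725

2725


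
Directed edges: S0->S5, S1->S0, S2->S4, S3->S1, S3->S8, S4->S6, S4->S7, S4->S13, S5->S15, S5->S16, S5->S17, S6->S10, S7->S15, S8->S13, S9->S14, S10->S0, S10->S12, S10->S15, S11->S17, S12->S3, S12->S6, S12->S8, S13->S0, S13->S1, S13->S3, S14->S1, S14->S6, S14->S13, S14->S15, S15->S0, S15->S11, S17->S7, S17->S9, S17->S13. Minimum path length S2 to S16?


BFS layer-by-layer from S2:
  dist 0: {S2}
  dist 1: {S4}
  dist 2: {S6, S7, S13}
  dist 3: {S0, S1, S3, S10, S15}
  dist 4: {S5, S8, S11, S12}
  dist 5: {S16, S17}
  -> S16 reached at distance 5
Shortest path length = 5

5


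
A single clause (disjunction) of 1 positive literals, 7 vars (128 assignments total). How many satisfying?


Step 1: Total=2^7=128
Step 2: Unsat when all 1 false: 2^6=64
Step 3: Sat=128-64=64

64


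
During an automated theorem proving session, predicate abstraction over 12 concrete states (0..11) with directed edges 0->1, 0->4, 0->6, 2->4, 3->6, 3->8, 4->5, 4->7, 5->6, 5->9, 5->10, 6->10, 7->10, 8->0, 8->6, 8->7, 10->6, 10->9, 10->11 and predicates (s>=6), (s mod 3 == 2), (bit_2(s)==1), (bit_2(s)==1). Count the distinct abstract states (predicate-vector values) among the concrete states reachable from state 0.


BFS from 0:
Concrete reachable: {0, 1, 4, 5, 6, 7, 9, 10, 11}
Abstract via predicates (s>=6), (s mod 3 == 2), (bit_2(s)==1), (bit_2(s)==1):
  (0,0,0,0) <- {0, 1}
  (0,0,1,1) <- {4}
  (0,1,1,1) <- {5}
  (1,0,0,0) <- {9, 10}
  (1,0,1,1) <- {6, 7}
  (1,1,0,0) <- {11}
Distinct abstract states = 6

6


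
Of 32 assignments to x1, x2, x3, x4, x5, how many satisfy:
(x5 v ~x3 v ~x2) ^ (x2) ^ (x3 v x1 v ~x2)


CNF with 3 clauses over 5 vars (32 assignments).
An assignment satisfies CNF iff every clause has >=1 true literal.
Check each row (bits = x1,x2,x3,x4,x5; clause T/F shown):
  row 0 [00000]: clauses=TFT -> 0
  row 1 [00001]: clauses=TFT -> 0
  row 2 [00010]: clauses=TFT -> 0
  row 3 [00011]: clauses=TFT -> 0
  row 4 [00100]: clauses=TFT -> 0
  row 5 [00101]: clauses=TFT -> 0
  row 6 [00110]: clauses=TFT -> 0
  row 7 [00111]: clauses=TFT -> 0
  row 8 [01000]: clauses=TTF -> 0
  row 9 [01001]: clauses=TTF -> 0
  row 10 [01010]: clauses=TTF -> 0
  row 11 [01011]: clauses=TTF -> 0
  row 12 [01100]: clauses=FTT -> 0
  row 13 [01101]: clauses=TTT -> 1
  row 14 [01110]: clauses=FTT -> 0
  row 15 [01111]: clauses=TTT -> 1
  row 16 [10000]: clauses=TFT -> 0
  row 17 [10001]: clauses=TFT -> 0
  row 18 [10010]: clauses=TFT -> 0
  row 19 [10011]: clauses=TFT -> 0
  row 20 [10100]: clauses=TFT -> 0
  row 21 [10101]: clauses=TFT -> 0
  row 22 [10110]: clauses=TFT -> 0
  row 23 [10111]: clauses=TFT -> 0
  row 24 [11000]: clauses=TTT -> 1
  row 25 [11001]: clauses=TTT -> 1
  row 26 [11010]: clauses=TTT -> 1
  row 27 [11011]: clauses=TTT -> 1
  row 28 [11100]: clauses=FTT -> 0
  row 29 [11101]: clauses=TTT -> 1
  row 30 [11110]: clauses=FTT -> 0
  row 31 [11111]: clauses=TTT -> 1
Full result column, 8 rows per line (x1,x2 fixed per line; x3,x4,x5 runs 000..111 left to right):
  rows 0-7 [x1,x2=00]: 00000000  (ones: 0)
  rows 8-15 [x1,x2=01]: 00000101  (ones: 2)
  rows 16-23 [x1,x2=10]: 00000000  (ones: 0)
  rows 24-31 [x1,x2=11]: 11110101  (ones: 6)
Satisfying assignments = 0+2+0+6 = 8

8


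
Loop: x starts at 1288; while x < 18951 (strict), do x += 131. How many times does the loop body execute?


Step 1: x goes from 1288 toward 18951 by 131; the body runs while x<18951, so iterations = ceil((bound-start)/step)
Step 2: Distance=17663
Step 3: ceil(17663/131)=135

135


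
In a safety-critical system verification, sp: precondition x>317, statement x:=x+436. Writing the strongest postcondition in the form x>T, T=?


Formula: sp(P, x:=E) = exists old_x. (x = E[old_x/x]) AND P[old_x/x] (old_x is the value of x before the assignment; eliminate old_x by solving x = E[old_x/x] for old_x)
Step 1: Precondition P: x>317, i.e. old_x > 317
Step 2: Assignment gives x = old_x + 436, so old_x = x - 436
Step 3: Substitute into P: x - 436 > 317
Step 4: Simplify: x > 317+436 = 753

753


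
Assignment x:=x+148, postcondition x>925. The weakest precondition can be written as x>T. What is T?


Formula: wp(x:=E, P) = P[E/x] (substitute E for x in postcondition)
Step 1: Postcondition: x>925
Step 2: Substitute x+148 for x: x+148>925
Step 3: Solve for x: x > 925-148 = 777

777


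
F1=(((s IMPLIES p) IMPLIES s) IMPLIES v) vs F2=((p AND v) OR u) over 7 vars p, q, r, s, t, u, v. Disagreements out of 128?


F1 = (((s IMPLIES p) IMPLIES s) IMPLIES v)
F2 = ((p AND v) OR u)
Evaluate both on each of 128 rows (bits = p,q,r,s,t,u,v):
  row 0 [0000000]: F1=1 F2=0 (differ) -> 1
  row 1 [0000001]: F1=1 F2=0 (differ) -> 1
  row 2 [0000010]: F1=1 F2=1 -> 0
  row 3 [0000011]: F1=1 F2=1 -> 0
  row 4 [0000100]: F1=1 F2=0 (differ) -> 1
  (every remaining row is evaluated the same way; all 128 results are listed next)
Full result column, 8 rows per line (p,q,r,s fixed per line; t,u,v runs 000..111 left to right):
  rows 0-7 [p,q,r,s=0000]: 11001100  (ones: 4)
  rows 8-15 [p,q,r,s=0001]: 01100110  (ones: 4)
  rows 16-23 [p,q,r,s=0010]: 11001100  (ones: 4)
  rows 24-31 [p,q,r,s=0011]: 01100110  (ones: 4)
  rows 32-39 [p,q,r,s=0100]: 11001100  (ones: 4)
  rows 40-47 [p,q,r,s=0101]: 01100110  (ones: 4)
  rows 48-55 [p,q,r,s=0110]: 11001100  (ones: 4)
  rows 56-63 [p,q,r,s=0111]: 01100110  (ones: 4)
  rows 64-71 [p,q,r,s=1000]: 10001000  (ones: 2)
  rows 72-79 [p,q,r,s=1001]: 00100010  (ones: 2)
  rows 80-87 [p,q,r,s=1010]: 10001000  (ones: 2)
  rows 88-95 [p,q,r,s=1011]: 00100010  (ones: 2)
  rows 96-103 [p,q,r,s=1100]: 10001000  (ones: 2)
  rows 104-111 [p,q,r,s=1101]: 00100010  (ones: 2)
  rows 112-119 [p,q,r,s=1110]: 10001000  (ones: 2)
  rows 120-127 [p,q,r,s=1111]: 00100010  (ones: 2)
Disagreements = 4+4+4+4+4+4+4+4+2+2+2+2+2+2+2+2 = 48

48


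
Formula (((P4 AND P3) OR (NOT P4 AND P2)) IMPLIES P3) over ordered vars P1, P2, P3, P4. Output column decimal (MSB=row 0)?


Formula: (((P4 AND P3) OR (NOT P4 AND P2)) IMPLIES P3) over P1, P2, P3, P4 (16 rows)
Evaluate each row (bits = P1,P2,P3,P4, MSB first):
  row 0 [0000]: (((0 AND 0) OR (NOT 0 AND 0)) IMPLIES 0) -> 1
  row 1 [0001]: (((1 AND 0) OR (NOT 1 AND 0)) IMPLIES 0) -> 1
  row 2 [0010]: (((0 AND 1) OR (NOT 0 AND 0)) IMPLIES 1) -> 1
  row 3 [0011]: (((1 AND 1) OR (NOT 1 AND 0)) IMPLIES 1) -> 1
  row 4 [0100]: (((0 AND 0) OR (NOT 0 AND 1)) IMPLIES 0) -> 0
  row 5 [0101]: (((1 AND 0) OR (NOT 1 AND 1)) IMPLIES 0) -> 1
  row 6 [0110]: (((0 AND 1) OR (NOT 0 AND 1)) IMPLIES 1) -> 1
  row 7 [0111]: (((1 AND 1) OR (NOT 1 AND 1)) IMPLIES 1) -> 1
  row 8 [1000]: (((0 AND 0) OR (NOT 0 AND 0)) IMPLIES 0) -> 1
  row 9 [1001]: (((1 AND 0) OR (NOT 1 AND 0)) IMPLIES 0) -> 1
  row 10 [1010]: (((0 AND 1) OR (NOT 0 AND 0)) IMPLIES 1) -> 1
  row 11 [1011]: (((1 AND 1) OR (NOT 1 AND 0)) IMPLIES 1) -> 1
  row 12 [1100]: (((0 AND 0) OR (NOT 0 AND 1)) IMPLIES 0) -> 0
  row 13 [1101]: (((1 AND 0) OR (NOT 1 AND 1)) IMPLIES 0) -> 1
  row 14 [1110]: (((0 AND 1) OR (NOT 0 AND 1)) IMPLIES 1) -> 1
  row 15 [1111]: (((1 AND 1) OR (NOT 1 AND 1)) IMPLIES 1) -> 1
Full result column, 4 rows per line (P1,P2 fixed per line; P3,P4 runs 00..11 left to right):
  rows 0-3 [P1,P2=00]: 1111  = hex F
  rows 4-7 [P1,P2=01]: 0111  = hex 7
  rows 8-11 [P1,P2=10]: 1111  = hex F
  rows 12-15 [P1,P2=11]: 0111  = hex 7
Output column (row 0 .. row 15) = 1111011111110111
Output column grouped in 4s = 1111 0111 1111 0111 = 0xF7F7
Convert to decimal digit by digit (value = value*16 + digit):
  F -> 15
  15*16 + 7 = 247
  247*16 + 15 (F) = 3967
  3967*16 + 7 = 63479
Decimal = 63479

63479


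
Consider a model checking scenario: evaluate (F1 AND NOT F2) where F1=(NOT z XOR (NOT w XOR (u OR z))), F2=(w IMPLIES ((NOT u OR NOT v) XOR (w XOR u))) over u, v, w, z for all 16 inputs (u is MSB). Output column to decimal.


F1 = (NOT z XOR (NOT w XOR (u OR z)))
F2 = (w IMPLIES ((NOT u OR NOT v) XOR (w XOR u)))
Counterexample to F1=>F2 is where F1=1 and F2=0.
Evaluate each row (bits = u,v,w,z, MSB first):
  row 0 [0000]: F1=0 F2=1 -> F1&~F2 -> 0
  row 1 [0001]: F1=0 F2=1 -> F1&~F2 -> 0
  row 2 [0010]: F1=1 F2=0 -> F1&~F2 -> 1
  row 3 [0011]: F1=1 F2=0 -> F1&~F2 -> 1
  row 4 [0100]: F1=0 F2=1 -> F1&~F2 -> 0
  row 5 [0101]: F1=0 F2=1 -> F1&~F2 -> 0
  row 6 [0110]: F1=1 F2=0 -> F1&~F2 -> 1
  row 7 [0111]: F1=1 F2=0 -> F1&~F2 -> 1
  row 8 [1000]: F1=1 F2=1 -> F1&~F2 -> 0
  row 9 [1001]: F1=0 F2=1 -> F1&~F2 -> 0
  row 10 [1010]: F1=0 F2=1 -> F1&~F2 -> 0
  row 11 [1011]: F1=1 F2=1 -> F1&~F2 -> 0
  row 12 [1100]: F1=1 F2=1 -> F1&~F2 -> 0
  row 13 [1101]: F1=0 F2=1 -> F1&~F2 -> 0
  row 14 [1110]: F1=0 F2=0 -> F1&~F2 -> 0
  row 15 [1111]: F1=1 F2=0 -> F1&~F2 -> 1
Full result column, 4 rows per line (u,v fixed per line; w,z runs 00..11 left to right):
  rows 0-3 [u,v=00]: 0011  = hex 3
  rows 4-7 [u,v=01]: 0011  = hex 3
  rows 8-11 [u,v=10]: 0000  = hex 0
  rows 12-15 [u,v=11]: 0001  = hex 1
Counterexample vector (row 0 .. row 15) = 0011001100000001
Output column grouped in 4s = 0011 0011 0000 0001 = 0x3301
Convert to decimal digit by digit (value = value*16 + digit):
  3 -> 3
  3*16 + 3 = 51
  51*16 + 0 = 816
  816*16 + 1 = 13057
Decimal = 13057

13057


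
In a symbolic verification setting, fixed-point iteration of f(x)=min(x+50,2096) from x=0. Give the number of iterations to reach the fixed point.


Step 1: x=0, cap=2096, increment=50
Step 2: x grows by 50 each step until capped at 2096; fixed point is x=2096
Step 3: iterations = ceil(2096/50) = 42

42


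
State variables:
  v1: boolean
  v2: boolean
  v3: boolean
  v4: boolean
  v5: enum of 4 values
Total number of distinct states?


State space = product of domain sizes of all variables.
Domain sizes:
  v1 (boolean): 2
  v2 (boolean): 2
  v3 (boolean): 2
  v4 (boolean): 2
  v5 (enum of 4 values): 4
Product = 2 * 2 * 2 * 2 * 4 = 64

64


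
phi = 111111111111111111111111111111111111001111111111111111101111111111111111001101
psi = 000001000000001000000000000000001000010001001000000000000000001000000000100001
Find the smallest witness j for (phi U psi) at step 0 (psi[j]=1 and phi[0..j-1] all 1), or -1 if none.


(phi U psi) at 0: need smallest j with psi[j]=1 and phi[i]=1 for all i in [0,j).
Scan from step 0:
  step 0: phi=1, psi=0 -> continue
  step 1: phi=1, psi=0 -> continue
  step 2: phi=1, psi=0 -> continue
  step 3: phi=1, psi=0 -> continue
  step 5: psi=1 and phi held for [0,5) -> witness found
Witness step = 5

5


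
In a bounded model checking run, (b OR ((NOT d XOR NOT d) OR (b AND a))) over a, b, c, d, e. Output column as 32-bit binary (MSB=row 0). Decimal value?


Formula: (b OR ((NOT d XOR NOT d) OR (b AND a))) over a, b, c, d, e (32 rows)
Evaluate each row (bits = a,b,c,d,e, MSB first):
  row 0 [00000]: (0 OR ((NOT 0 XOR NOT 0) OR (0 AND 0))) -> 0
  row 1 [00001]: (0 OR ((NOT 0 XOR NOT 0) OR (0 AND 0))) -> 0
  row 2 [00010]: (0 OR ((NOT 1 XOR NOT 1) OR (0 AND 0))) -> 0
  row 3 [00011]: (0 OR ((NOT 1 XOR NOT 1) OR (0 AND 0))) -> 0
  row 4 [00100]: (0 OR ((NOT 0 XOR NOT 0) OR (0 AND 0))) -> 0
  row 5 [00101]: (0 OR ((NOT 0 XOR NOT 0) OR (0 AND 0))) -> 0
  row 6 [00110]: (0 OR ((NOT 1 XOR NOT 1) OR (0 AND 0))) -> 0
  row 7 [00111]: (0 OR ((NOT 1 XOR NOT 1) OR (0 AND 0))) -> 0
  row 8 [01000]: (1 OR ((NOT 0 XOR NOT 0) OR (1 AND 0))) -> 1
  row 9 [01001]: (1 OR ((NOT 0 XOR NOT 0) OR (1 AND 0))) -> 1
  row 10 [01010]: (1 OR ((NOT 1 XOR NOT 1) OR (1 AND 0))) -> 1
  row 11 [01011]: (1 OR ((NOT 1 XOR NOT 1) OR (1 AND 0))) -> 1
  row 12 [01100]: (1 OR ((NOT 0 XOR NOT 0) OR (1 AND 0))) -> 1
  row 13 [01101]: (1 OR ((NOT 0 XOR NOT 0) OR (1 AND 0))) -> 1
  row 14 [01110]: (1 OR ((NOT 1 XOR NOT 1) OR (1 AND 0))) -> 1
  row 15 [01111]: (1 OR ((NOT 1 XOR NOT 1) OR (1 AND 0))) -> 1
  row 16 [10000]: (0 OR ((NOT 0 XOR NOT 0) OR (0 AND 1))) -> 0
  row 17 [10001]: (0 OR ((NOT 0 XOR NOT 0) OR (0 AND 1))) -> 0
  row 18 [10010]: (0 OR ((NOT 1 XOR NOT 1) OR (0 AND 1))) -> 0
  row 19 [10011]: (0 OR ((NOT 1 XOR NOT 1) OR (0 AND 1))) -> 0
  row 20 [10100]: (0 OR ((NOT 0 XOR NOT 0) OR (0 AND 1))) -> 0
  row 21 [10101]: (0 OR ((NOT 0 XOR NOT 0) OR (0 AND 1))) -> 0
  row 22 [10110]: (0 OR ((NOT 1 XOR NOT 1) OR (0 AND 1))) -> 0
  row 23 [10111]: (0 OR ((NOT 1 XOR NOT 1) OR (0 AND 1))) -> 0
  row 24 [11000]: (1 OR ((NOT 0 XOR NOT 0) OR (1 AND 1))) -> 1
  row 25 [11001]: (1 OR ((NOT 0 XOR NOT 0) OR (1 AND 1))) -> 1
  row 26 [11010]: (1 OR ((NOT 1 XOR NOT 1) OR (1 AND 1))) -> 1
  row 27 [11011]: (1 OR ((NOT 1 XOR NOT 1) OR (1 AND 1))) -> 1
  row 28 [11100]: (1 OR ((NOT 0 XOR NOT 0) OR (1 AND 1))) -> 1
  row 29 [11101]: (1 OR ((NOT 0 XOR NOT 0) OR (1 AND 1))) -> 1
  row 30 [11110]: (1 OR ((NOT 1 XOR NOT 1) OR (1 AND 1))) -> 1
  row 31 [11111]: (1 OR ((NOT 1 XOR NOT 1) OR (1 AND 1))) -> 1
Full result column, 4 rows per line (a,b,c fixed per line; d,e runs 00..11 left to right):
  rows 0-3 [a,b,c=000]: 0000  = hex 0
  rows 4-7 [a,b,c=001]: 0000  = hex 0
  rows 8-11 [a,b,c=010]: 1111  = hex F
  rows 12-15 [a,b,c=011]: 1111  = hex F
  rows 16-19 [a,b,c=100]: 0000  = hex 0
  rows 20-23 [a,b,c=101]: 0000  = hex 0
  rows 24-27 [a,b,c=110]: 1111  = hex F
  rows 28-31 [a,b,c=111]: 1111  = hex F
Output column (row 0 .. row 31) = 00000000111111110000000011111111
Output column grouped in 4s = 0000 0000 1111 1111 0000 0000 1111 1111 = 0x00FF00FF
Convert to decimal digit by digit (value = value*16 + digit):
  0 -> 0
  0*16 + 0 = 0
  0*16 + 15 (F) = 15
  15*16 + 15 (F) = 255
  255*16 + 0 = 4080
  4080*16 + 0 = 65280
  65280*16 + 15 (F) = 1044495
  1044495*16 + 15 (F) = 16711935
Decimal = 16711935

16711935


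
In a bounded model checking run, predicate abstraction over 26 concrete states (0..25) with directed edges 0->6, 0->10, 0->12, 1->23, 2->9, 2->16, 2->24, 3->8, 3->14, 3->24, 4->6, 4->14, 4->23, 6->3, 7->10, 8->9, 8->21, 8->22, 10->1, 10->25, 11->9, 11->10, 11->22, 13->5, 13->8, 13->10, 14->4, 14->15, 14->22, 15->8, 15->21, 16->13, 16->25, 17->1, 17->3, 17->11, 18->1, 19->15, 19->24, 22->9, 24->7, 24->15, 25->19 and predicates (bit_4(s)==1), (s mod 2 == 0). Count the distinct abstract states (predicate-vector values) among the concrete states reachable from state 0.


BFS from 0:
Concrete reachable: {0, 1, 3, 4, 6, 7, 8, 9, 10, 12, 14, 15, 19, 21, 22, 23, 24, 25}
Abstract via predicates (bit_4(s)==1), (s mod 2 == 0):
  (0,0) <- {1, 3, 7, 9, 15}
  (0,1) <- {0, 4, 6, 8, 10, 12, 14}
  (1,0) <- {19, 21, 23, 25}
  (1,1) <- {22, 24}
Distinct abstract states = 4

4


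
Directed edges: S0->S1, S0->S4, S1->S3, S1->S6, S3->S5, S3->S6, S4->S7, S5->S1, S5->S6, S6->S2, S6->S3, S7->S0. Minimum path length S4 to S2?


BFS layer-by-layer from S4:
  dist 0: {S4}
  dist 1: {S7}
  dist 2: {S0}
  dist 3: {S1}
  dist 4: {S3, S6}
  dist 5: {S2, S5}
  -> S2 reached at distance 5
Shortest path length = 5

5


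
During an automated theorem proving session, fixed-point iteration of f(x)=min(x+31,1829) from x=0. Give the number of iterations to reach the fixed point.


Step 1: x=0, cap=1829, increment=31
Step 2: x grows by 31 each step until capped at 1829; fixed point is x=1829
Step 3: iterations = ceil(1829/31) = 59

59
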